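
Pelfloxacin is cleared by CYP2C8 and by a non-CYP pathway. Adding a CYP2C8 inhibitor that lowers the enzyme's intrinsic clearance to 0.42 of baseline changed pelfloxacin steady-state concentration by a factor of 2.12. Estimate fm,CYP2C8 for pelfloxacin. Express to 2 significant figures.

Call the CYP2C8 fraction fm. After the interaction, CL_new/CL_old = fm × 0.42 + (1 − fm).
Steady-state concentration ratio = 1 / (new CL fraction), so new CL fraction = 1 / 2.12 = 0.4717.
fm × 0.42 + 1 − fm = 0.4717  ⇒  fm × (0.42 − 1) = −0.5283  ⇒  fm = 0.91.

0.91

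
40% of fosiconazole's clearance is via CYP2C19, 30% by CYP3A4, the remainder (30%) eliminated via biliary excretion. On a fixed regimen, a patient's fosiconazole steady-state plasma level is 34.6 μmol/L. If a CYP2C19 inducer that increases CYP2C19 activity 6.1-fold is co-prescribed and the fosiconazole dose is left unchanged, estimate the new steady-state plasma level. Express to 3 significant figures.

The CYP2C19 pathway (40% of clearance) rises to 6.1× activity: 0.4 × 6.1 = 2.44.
CYP3A4 (30%) and the residual 30% are unaffected.
New clearance relative to baseline: 2.44 + 0.3 + 0.3 = 3.04.
With dosing unchanged, steady-state plasma level scales as 1/CL: 34.6 / 3.04 = 11.4 μmol/L.

11.4 μmol/L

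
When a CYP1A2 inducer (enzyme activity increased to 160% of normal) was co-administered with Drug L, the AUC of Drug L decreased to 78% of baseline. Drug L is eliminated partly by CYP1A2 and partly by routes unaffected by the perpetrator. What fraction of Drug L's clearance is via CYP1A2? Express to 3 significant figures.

0.470

CL'/CL = 1 / 0.780 = 1.282
1.6·fm + (1 − fm) = 1.282
fm = (1.282 − 1) / (1.6 − 1) = 0.470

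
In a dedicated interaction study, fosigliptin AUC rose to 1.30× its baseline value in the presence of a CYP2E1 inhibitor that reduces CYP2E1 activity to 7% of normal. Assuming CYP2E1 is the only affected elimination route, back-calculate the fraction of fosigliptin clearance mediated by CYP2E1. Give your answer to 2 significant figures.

0.25

Write x for the fraction cleared via CYP2E1. The observed AUC change means clearance fell to 1/1.30 = 0.7692 of baseline.
Setting x·0.07 + (1 − x) = 0.7692 and solving: x = (0.7692 − 1)/(0.07 − 1) = 0.25.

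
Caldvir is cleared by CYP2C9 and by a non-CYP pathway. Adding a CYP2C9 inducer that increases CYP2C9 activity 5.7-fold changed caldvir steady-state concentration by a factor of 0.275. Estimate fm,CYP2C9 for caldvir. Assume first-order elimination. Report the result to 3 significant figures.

0.561

Let x = fm,CYP2C9. Because steady-state concentration ∝ 1/CL, relative clearance rose to 1/0.275 = 3.636.
Only the CYP2C9 route changed, so 3.636 = x·5.7 + (1 − x), giving x = 0.561.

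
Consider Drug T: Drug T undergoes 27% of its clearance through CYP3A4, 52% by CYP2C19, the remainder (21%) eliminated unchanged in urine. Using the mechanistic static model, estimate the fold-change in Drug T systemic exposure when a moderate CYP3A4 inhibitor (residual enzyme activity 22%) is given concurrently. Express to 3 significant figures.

The CYP3A4 pathway (27% of clearance) drops to 0.22× activity: 0.27 × 0.22 = 0.0594.
CYP2C19 (52%) and the residual 21% are unaffected.
CL_new/CL_old = 0.0594 + 0.52 + 0.21 = 0.7894.
Systemic exposure ratio = CL_old/CL_new = 1 / 0.7894 = 1.27.

1.27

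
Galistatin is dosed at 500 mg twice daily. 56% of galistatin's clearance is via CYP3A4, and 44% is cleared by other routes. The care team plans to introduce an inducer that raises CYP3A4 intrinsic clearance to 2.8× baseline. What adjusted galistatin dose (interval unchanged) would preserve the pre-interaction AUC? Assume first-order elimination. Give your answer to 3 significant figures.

CYP3A4: 0.56 × 2.8 = 1.568
Other: 0.44 (unchanged)
New clearance relative to baseline: 1.568 + 0.44 = 2.008.
Exposure is unchanged when dose changes in proportion to clearance. New dose = 500 mg × 2.008 = 1.00 × 10³ mg.

1.00 × 10³ mg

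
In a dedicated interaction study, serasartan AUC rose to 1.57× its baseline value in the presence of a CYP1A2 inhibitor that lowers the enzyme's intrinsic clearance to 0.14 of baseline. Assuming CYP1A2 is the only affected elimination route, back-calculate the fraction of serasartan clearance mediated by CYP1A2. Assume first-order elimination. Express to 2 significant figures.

0.42

Call the CYP1A2 fraction fm. After the interaction, CL_new/CL_old = fm × 0.14 + (1 − fm).
AUC ratio = 1 / (new CL fraction), so new CL fraction = 1 / 1.57 = 0.6369.
fm × 0.14 + 1 − fm = 0.6369  ⇒  fm × (0.14 − 1) = −0.3631  ⇒  fm = 0.42.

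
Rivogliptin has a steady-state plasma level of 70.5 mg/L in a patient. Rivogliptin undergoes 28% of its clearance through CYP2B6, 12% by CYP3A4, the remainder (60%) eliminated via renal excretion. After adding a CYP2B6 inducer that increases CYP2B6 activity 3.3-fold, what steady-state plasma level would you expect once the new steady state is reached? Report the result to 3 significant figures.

42.9 mg/L

The CYP2B6 pathway (28% of clearance) is boosted to 3.3× activity: 0.28 × 3.3 = 0.924.
CYP3A4 (12%) and the residual 60% are unaffected.
CL_new/CL_old = 0.924 + 0.12 + 0.6 = 1.644.
New steady-state plasma level = baseline ÷ relative clearance = 70.5 / 1.644 = 42.9 mg/L.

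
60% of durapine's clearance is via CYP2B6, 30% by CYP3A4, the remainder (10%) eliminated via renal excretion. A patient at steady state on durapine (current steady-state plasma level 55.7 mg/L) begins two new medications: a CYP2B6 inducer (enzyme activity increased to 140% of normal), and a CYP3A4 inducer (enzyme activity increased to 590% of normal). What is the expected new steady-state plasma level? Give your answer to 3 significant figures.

The CYP2B6 pathway (60% of clearance) increases to 1.4× activity: 0.6 × 1.4 = 0.84.
The CYP3A4 pathway (30% of clearance) increases to 5.9× activity: 0.3 × 5.9 = 1.77.
Non-CYP routes (10%) are unchanged.
Relative clearance = 0.84 + 1.77 + 0.1 = 2.71.
New steady-state plasma level = 55.7 / 2.71 = 20.6 mg/L (concentration scales inversely with clearance).

20.6 mg/L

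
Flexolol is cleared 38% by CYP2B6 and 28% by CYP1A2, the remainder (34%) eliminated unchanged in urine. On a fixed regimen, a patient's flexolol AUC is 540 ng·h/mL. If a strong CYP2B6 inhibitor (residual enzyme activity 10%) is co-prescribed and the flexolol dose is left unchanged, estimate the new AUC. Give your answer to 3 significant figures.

821 ng·h/mL

The CYP2B6 pathway (38% of clearance) is reduced to 0.1× activity: 0.38 × 0.1 = 0.038.
CYP1A2 (28%) and the residual 34% are unaffected.
Relative clearance = 0.038 + 0.28 + 0.34 = 0.658.
AUC ∝ 1/CL, so new value = 540 / 0.658 = 821 ng·h/mL.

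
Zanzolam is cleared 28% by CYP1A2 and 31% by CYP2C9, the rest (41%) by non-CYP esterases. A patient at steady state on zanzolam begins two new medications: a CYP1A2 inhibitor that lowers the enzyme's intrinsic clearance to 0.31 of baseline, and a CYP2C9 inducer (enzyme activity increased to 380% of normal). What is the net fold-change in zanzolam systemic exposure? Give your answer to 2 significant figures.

0.60

The CYP1A2 pathway (28% of clearance) falls to 0.31× activity: 0.28 × 0.31 = 0.0868.
The CYP2C9 pathway (31% of clearance) is boosted to 3.8× activity: 0.31 × 3.8 = 1.178.
The remaining 41% of clearance is unaffected.
New clearance relative to baseline: 0.0868 + 1.178 + 0.41 = 1.6748.
Systemic exposure ∝ 1/CL: fold-change = 1 / 1.6748 = 0.60.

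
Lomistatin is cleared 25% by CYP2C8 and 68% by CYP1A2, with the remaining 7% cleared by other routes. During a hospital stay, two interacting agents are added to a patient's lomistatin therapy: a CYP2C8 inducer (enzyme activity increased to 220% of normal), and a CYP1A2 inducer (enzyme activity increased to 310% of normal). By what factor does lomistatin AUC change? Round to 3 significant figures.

0.367

The CYP2C8 pathway (25% of clearance) rises to 2.2× activity: 0.25 × 2.2 = 0.55.
The CYP1A2 pathway (68% of clearance) increases to 3.1× activity: 0.68 × 3.1 = 2.108.
Non-CYP routes (7%) are unchanged.
CL_new/CL_old = 0.55 + 2.108 + 0.07 = 2.728.
Net AUC ratio = 1 / 2.728 = 0.367.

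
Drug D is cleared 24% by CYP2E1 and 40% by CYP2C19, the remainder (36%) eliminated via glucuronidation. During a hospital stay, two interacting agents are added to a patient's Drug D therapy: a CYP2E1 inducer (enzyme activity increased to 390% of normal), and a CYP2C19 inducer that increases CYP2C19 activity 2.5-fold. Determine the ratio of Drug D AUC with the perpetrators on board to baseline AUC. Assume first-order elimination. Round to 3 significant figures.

0.436

The CYP2E1 pathway (24% of clearance) rises to 3.9× activity: 0.24 × 3.9 = 0.936.
The CYP2C19 pathway (40% of clearance) is boosted to 2.5× activity: 0.4 × 2.5 = 1.
The remaining 36% of clearance is unaffected.
New clearance relative to baseline: 0.936 + 1 + 0.36 = 2.296.
AUC ∝ 1/CL: fold-change = 1 / 2.296 = 0.436.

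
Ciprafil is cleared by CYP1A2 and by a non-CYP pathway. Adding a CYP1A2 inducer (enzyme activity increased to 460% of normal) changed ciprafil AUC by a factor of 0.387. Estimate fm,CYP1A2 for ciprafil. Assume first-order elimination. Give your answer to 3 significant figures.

0.440

Let x = fm,CYP1A2. Because AUC ∝ 1/CL, relative clearance rose to 1/0.387 = 2.584.
Only the CYP1A2 route changed, so 2.584 = x·4.6 + (1 − x), giving x = 0.440.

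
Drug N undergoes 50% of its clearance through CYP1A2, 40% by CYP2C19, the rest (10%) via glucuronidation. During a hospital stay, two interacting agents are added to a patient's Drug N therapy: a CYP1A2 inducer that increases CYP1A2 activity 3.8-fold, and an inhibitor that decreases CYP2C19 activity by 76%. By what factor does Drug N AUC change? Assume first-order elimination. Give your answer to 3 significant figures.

CYP1A2: 0.5 × 3.8 = 1.9
CYP2C19: 0.4 × 0.24 = 0.096
Other: 0.1 (unchanged)
Relative clearance = 1.9 + 0.096 + 0.1 = 2.096.
Because AUC varies inversely with clearance, the combined effect is 1 / 2.096 = 0.477.

0.477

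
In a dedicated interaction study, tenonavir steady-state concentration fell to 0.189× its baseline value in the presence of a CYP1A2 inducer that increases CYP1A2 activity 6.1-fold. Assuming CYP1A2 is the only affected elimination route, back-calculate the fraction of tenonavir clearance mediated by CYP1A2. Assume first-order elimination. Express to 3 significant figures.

Let x = fm,CYP1A2. Because steady-state concentration ∝ 1/CL, relative clearance rose to 1/0.189 = 5.291.
Only the CYP1A2 route changed, so 5.291 = x·6.1 + (1 − x), giving x = 0.841.

0.841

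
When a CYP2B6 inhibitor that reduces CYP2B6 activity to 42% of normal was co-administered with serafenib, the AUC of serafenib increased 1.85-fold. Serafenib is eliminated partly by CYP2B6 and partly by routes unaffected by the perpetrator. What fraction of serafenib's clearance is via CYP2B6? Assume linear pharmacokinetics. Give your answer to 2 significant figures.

0.79

Let x = fm,CYP2B6. Because AUC ∝ 1/CL, relative clearance fell to 1/1.85 = 0.5405.
Only the CYP2B6 route changed, so 0.5405 = x·0.42 + (1 − x), giving x = 0.79.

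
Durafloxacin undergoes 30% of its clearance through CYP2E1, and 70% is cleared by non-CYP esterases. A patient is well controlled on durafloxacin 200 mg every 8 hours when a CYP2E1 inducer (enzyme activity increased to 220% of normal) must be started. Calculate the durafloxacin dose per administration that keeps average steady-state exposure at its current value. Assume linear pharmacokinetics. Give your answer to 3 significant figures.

The CYP2E1 pathway (30% of clearance) increases to 2.2× activity: 0.3 × 2.2 = 0.66.
The remaining 70% of clearance is unaffected.
New clearance relative to baseline: 0.66 + 0.7 = 1.36.
Css,avg = (dose rate)/CL, so holding Css fixed requires dose ∝ CL: 200 × 1.36 = 272 mg.

272 mg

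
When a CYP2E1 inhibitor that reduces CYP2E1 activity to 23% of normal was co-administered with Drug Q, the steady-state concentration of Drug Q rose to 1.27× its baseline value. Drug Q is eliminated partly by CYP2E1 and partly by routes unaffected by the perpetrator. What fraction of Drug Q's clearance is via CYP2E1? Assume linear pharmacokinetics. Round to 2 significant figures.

0.28

Let fm be the CYP2E1 fraction. New clearance relative to baseline = fm × 0.23 + (1 − fm).
Steady-state concentration ratio = 1 / (new CL fraction), so new CL fraction = 1 / 1.27 = 0.7874.
fm × 0.23 + 1 − fm = 0.7874  ⇒  fm × (0.23 − 1) = −0.2126  ⇒  fm = 0.28.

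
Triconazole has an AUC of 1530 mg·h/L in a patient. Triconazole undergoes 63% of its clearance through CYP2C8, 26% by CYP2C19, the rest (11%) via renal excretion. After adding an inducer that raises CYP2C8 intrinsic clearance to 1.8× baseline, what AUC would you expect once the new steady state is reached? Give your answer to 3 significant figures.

1.02 × 10³ mg·h/L

CYP2C8: 0.63 × 1.8 = 1.134
CYP2C19: 0.26 (unchanged)
Other: 0.11 (unchanged)
New clearance relative to baseline: 1.134 + 0.26 + 0.11 = 1.504.
AUC ∝ 1/CL, so new value = 1530 / 1.504 = 1.02 × 10³ mg·h/L.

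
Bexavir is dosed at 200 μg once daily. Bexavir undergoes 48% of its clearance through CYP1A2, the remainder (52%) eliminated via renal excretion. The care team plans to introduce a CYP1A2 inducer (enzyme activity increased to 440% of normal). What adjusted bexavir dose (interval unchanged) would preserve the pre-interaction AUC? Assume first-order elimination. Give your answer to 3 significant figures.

The CYP1A2 pathway (48% of clearance) increases to 4.4× activity: 0.48 × 4.4 = 2.112.
The remaining 52% of clearance is unaffected.
Relative clearance = 2.112 + 0.52 = 2.632.
Exposure is unchanged when dose changes in proportion to clearance. New dose = 200 μg × 2.632 = 526 μg.

526 μg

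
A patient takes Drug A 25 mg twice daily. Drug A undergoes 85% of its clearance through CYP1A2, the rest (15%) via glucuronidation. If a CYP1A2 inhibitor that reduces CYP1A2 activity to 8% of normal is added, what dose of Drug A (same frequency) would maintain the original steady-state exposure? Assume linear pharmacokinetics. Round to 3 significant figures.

CYP1A2: 0.85 × 0.08 = 0.068
Other: 0.15 (unchanged)
CL_new/CL_old = 0.068 + 0.15 = 0.218.
Exposure is unchanged when dose changes in proportion to clearance. New dose = 25 mg × 0.218 = 5.45 mg.

5.45 mg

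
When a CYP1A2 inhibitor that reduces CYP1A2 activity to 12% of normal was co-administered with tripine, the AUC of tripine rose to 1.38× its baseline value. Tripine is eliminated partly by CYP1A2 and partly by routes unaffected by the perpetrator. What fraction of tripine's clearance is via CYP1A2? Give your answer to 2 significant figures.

0.31

CL'/CL = 1 / 1.38 = 0.7246
0.12·fm + (1 − fm) = 0.7246
fm = (0.7246 − 1) / (0.12 − 1) = 0.31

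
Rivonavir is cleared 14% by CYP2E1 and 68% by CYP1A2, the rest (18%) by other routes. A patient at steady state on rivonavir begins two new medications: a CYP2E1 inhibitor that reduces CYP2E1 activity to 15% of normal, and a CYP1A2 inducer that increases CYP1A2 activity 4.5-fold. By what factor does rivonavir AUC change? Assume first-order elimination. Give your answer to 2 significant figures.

0.31

The CYP2E1 pathway (14% of clearance) drops to 0.15× activity: 0.14 × 0.15 = 0.021.
The CYP1A2 pathway (68% of clearance) rises to 4.5× activity: 0.68 × 4.5 = 3.06.
Non-CYP routes (18%) are unchanged.
New clearance relative to baseline: 0.021 + 3.06 + 0.18 = 3.261.
Net AUC ratio = 1 / 3.261 = 0.31.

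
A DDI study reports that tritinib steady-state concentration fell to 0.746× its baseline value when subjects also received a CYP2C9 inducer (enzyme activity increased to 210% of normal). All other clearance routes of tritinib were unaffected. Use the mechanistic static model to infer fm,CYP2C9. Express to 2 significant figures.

0.31

CL'/CL = 1 / 0.746 = 1.34
2.1·fm + (1 − fm) = 1.34
fm = (1.34 − 1) / (2.1 − 1) = 0.31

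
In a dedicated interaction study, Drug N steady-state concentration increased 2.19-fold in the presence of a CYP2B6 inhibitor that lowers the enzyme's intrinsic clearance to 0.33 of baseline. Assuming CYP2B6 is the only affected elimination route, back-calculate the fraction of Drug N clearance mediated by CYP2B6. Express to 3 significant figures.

0.811

Let fm be the CYP2B6 fraction. New clearance relative to baseline = fm × 0.33 + (1 − fm).
Steady-state concentration ratio = 1 / (new CL fraction), so new CL fraction = 1 / 2.19 = 0.4566.
fm × 0.33 + 1 − fm = 0.4566  ⇒  fm × (0.33 − 1) = −0.5434  ⇒  fm = 0.811.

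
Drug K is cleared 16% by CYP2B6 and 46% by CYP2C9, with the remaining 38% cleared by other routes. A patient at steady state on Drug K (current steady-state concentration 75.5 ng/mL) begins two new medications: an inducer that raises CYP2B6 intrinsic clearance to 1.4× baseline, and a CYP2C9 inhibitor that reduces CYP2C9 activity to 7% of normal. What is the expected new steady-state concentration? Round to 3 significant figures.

119 ng/mL

The CYP2B6 pathway (16% of clearance) increases to 1.4× activity: 0.16 × 1.4 = 0.224.
The CYP2C9 pathway (46% of clearance) falls to 0.07× activity: 0.46 × 0.07 = 0.0322.
The remaining 38% of clearance is unaffected.
CL_new/CL_old = 0.224 + 0.0322 + 0.38 = 0.6362.
Steady-state concentration ∝ 1/CL: new value = 75.5 / 0.6362 = 119 ng/mL.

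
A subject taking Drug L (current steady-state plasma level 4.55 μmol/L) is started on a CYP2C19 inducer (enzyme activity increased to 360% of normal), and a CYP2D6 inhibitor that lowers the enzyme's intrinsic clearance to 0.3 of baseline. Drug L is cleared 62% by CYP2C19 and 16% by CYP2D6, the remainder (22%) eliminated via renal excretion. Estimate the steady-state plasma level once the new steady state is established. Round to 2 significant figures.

The CYP2C19 pathway (62% of clearance) is boosted to 3.6× activity: 0.62 × 3.6 = 2.232.
The CYP2D6 pathway (16% of clearance) is reduced to 0.3× activity: 0.16 × 0.3 = 0.048.
Non-CYP routes (22%) are unchanged.
CL_new/CL_old = 2.232 + 0.048 + 0.22 = 2.5.
Steady-state plasma level ∝ 1/CL: new value = 4.55 / 2.5 = 1.8 μmol/L.

1.8 μmol/L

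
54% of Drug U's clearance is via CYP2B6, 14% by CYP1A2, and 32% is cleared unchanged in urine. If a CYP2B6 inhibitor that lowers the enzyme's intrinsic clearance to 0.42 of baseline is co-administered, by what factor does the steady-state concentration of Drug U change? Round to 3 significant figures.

1.46

CYP2B6: 0.54 × 0.42 = 0.2268
CYP1A2: 0.14 (unchanged)
Other: 0.32 (unchanged)
New clearance relative to baseline: 0.2268 + 0.14 + 0.32 = 0.6868.
Since steady-state concentration ∝ 1/CL, the ratio is 1 / 0.6868 = 1.46.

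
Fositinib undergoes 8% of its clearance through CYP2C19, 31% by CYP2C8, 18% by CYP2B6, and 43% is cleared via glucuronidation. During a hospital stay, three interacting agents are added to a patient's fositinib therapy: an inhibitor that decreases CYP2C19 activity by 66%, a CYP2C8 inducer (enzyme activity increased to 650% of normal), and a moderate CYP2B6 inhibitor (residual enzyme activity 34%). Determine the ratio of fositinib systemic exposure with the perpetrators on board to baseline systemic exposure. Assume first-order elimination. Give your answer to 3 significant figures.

The CYP2C19 pathway (8% of clearance) falls to 0.34× activity: 0.08 × 0.34 = 0.0272.
The CYP2C8 pathway (31% of clearance) rises to 6.5× activity: 0.31 × 6.5 = 2.015.
The CYP2B6 pathway (18% of clearance) drops to 0.34× activity: 0.18 × 0.34 = 0.0612.
Non-CYP routes (43%) are unchanged.
Relative clearance = 0.0272 + 2.015 + 0.0612 + 0.43 = 2.5334.
Because systemic exposure varies inversely with clearance, the combined effect is 1 / 2.5334 = 0.395.

0.395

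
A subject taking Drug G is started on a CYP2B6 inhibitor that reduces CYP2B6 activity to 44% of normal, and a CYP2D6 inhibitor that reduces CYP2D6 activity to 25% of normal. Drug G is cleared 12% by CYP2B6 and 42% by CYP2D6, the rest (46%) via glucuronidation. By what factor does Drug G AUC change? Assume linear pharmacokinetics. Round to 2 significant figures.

CYP2B6: 0.12 × 0.44 = 0.0528
CYP2D6: 0.42 × 0.25 = 0.105
Other: 0.46 (unchanged)
CL_new/CL_old = 0.0528 + 0.105 + 0.46 = 0.6178.
Because AUC varies inversely with clearance, the combined effect is 1 / 0.6178 = 1.6.

1.6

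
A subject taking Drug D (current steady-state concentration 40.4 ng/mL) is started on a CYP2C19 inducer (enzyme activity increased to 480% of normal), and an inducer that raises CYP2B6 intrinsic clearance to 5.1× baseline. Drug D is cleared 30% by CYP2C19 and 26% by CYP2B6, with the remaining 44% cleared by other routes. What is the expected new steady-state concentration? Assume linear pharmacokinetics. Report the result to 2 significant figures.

13 ng/mL

The CYP2C19 pathway (30% of clearance) is boosted to 4.8× activity: 0.3 × 4.8 = 1.44.
The CYP2B6 pathway (26% of clearance) rises to 5.1× activity: 0.26 × 5.1 = 1.326.
Non-CYP routes (44%) are unchanged.
Relative clearance = 1.44 + 1.326 + 0.44 = 3.206.
New steady-state concentration = 40.4 / 3.206 = 13 ng/mL (concentration scales inversely with clearance).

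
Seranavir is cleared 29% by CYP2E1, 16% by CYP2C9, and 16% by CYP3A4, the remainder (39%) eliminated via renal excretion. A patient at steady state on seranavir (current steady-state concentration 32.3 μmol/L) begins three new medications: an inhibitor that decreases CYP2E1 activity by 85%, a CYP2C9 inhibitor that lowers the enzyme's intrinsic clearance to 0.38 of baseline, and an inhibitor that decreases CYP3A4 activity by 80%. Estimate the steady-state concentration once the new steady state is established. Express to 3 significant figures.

61.4 μmol/L

CYP2E1: 0.29 × 0.15 = 0.0435
CYP2C9: 0.16 × 0.38 = 0.0608
CYP3A4: 0.16 × 0.2 = 0.032
Other: 0.39 (unchanged)
Relative clearance = 0.0435 + 0.0608 + 0.032 + 0.39 = 0.5263.
Steady-state concentration ∝ 1/CL: new value = 32.3 / 0.5263 = 61.4 μmol/L.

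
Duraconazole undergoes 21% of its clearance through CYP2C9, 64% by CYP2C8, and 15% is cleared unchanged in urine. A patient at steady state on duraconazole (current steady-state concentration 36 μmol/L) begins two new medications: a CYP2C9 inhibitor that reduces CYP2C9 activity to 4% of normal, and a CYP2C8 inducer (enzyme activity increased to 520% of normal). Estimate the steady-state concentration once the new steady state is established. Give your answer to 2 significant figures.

The CYP2C9 pathway (21% of clearance) is reduced to 0.04× activity: 0.21 × 0.04 = 0.0084.
The CYP2C8 pathway (64% of clearance) increases to 5.2× activity: 0.64 × 5.2 = 3.328.
Non-CYP routes (15%) are unchanged.
CL_new/CL_old = 0.0084 + 3.328 + 0.15 = 3.4864.
Steady-state concentration ∝ 1/CL: new value = 36 / 3.4864 = 10 μmol/L.

10 μmol/L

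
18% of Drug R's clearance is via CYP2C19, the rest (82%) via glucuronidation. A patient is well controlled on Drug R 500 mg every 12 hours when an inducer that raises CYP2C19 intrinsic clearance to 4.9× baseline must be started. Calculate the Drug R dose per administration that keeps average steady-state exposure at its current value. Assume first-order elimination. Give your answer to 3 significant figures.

851 mg

The CYP2C19 pathway (18% of clearance) increases to 4.9× activity: 0.18 × 4.9 = 0.882.
The remaining 82% of clearance is unaffected.
New clearance relative to baseline: 0.882 + 0.82 = 1.702.
Css,avg = (dose rate)/CL, so holding Css fixed requires dose ∝ CL: 500 × 1.702 = 851 mg.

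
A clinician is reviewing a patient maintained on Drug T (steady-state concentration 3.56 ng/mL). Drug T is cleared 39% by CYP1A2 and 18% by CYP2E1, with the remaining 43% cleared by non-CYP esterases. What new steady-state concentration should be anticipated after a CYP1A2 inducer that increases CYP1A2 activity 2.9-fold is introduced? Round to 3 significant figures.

CYP1A2: 0.39 × 2.9 = 1.131
CYP2E1: 0.18 (unchanged)
Other: 0.43 (unchanged)
CL_new/CL_old = 1.131 + 0.18 + 0.43 = 1.741.
New steady-state concentration = baseline ÷ relative clearance = 3.56 / 1.741 = 2.04 ng/mL.

2.04 ng/mL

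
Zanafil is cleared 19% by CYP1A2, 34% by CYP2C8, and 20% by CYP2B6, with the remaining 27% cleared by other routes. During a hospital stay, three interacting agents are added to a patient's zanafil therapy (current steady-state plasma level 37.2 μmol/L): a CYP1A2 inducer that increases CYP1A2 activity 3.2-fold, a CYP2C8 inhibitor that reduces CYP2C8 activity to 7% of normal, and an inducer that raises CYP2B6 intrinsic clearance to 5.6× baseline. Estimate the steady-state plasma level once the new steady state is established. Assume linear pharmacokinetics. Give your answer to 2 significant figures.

18 μmol/L

The CYP1A2 pathway (19% of clearance) increases to 3.2× activity: 0.19 × 3.2 = 0.608.
The CYP2C8 pathway (34% of clearance) falls to 0.07× activity: 0.34 × 0.07 = 0.0238.
The CYP2B6 pathway (20% of clearance) is boosted to 5.6× activity: 0.2 × 5.6 = 1.12.
Non-CYP routes (27%) are unchanged.
Relative clearance = 0.608 + 0.0238 + 1.12 + 0.27 = 2.0218.
Steady-state plasma level ∝ 1/CL: new value = 37.2 / 2.0218 = 18 μmol/L.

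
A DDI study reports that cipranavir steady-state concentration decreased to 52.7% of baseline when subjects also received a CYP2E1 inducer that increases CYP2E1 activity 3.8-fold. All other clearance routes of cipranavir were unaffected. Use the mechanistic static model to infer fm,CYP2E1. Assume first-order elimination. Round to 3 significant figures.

0.321

Write x for the fraction cleared via CYP2E1. The observed steady-state concentration change means clearance rose to 1/0.527 = 1.898 of baseline.
Only the CYP2E1 route changed, so 1.898 = x·3.8 + (1 − x), giving x = 0.321.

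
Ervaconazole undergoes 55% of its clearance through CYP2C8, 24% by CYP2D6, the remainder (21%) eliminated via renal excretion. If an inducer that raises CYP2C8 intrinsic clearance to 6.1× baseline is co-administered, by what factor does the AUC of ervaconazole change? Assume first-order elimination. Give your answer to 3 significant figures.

The CYP2C8 pathway (55% of clearance) is boosted to 6.1× activity: 0.55 × 6.1 = 3.355.
CYP2D6 (24%) and the residual 21% are unaffected.
CL_new/CL_old = 3.355 + 0.24 + 0.21 = 3.805.
AUC ratio = CL_old/CL_new = 1 / 3.805 = 0.263.

0.263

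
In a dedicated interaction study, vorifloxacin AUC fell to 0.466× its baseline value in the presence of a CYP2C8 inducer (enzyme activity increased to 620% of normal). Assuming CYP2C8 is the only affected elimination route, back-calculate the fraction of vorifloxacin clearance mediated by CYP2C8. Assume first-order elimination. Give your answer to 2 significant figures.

0.22

CL'/CL = 1 / 0.466 = 2.146
6.2·fm + (1 − fm) = 2.146
fm = (2.146 − 1) / (6.2 − 1) = 0.22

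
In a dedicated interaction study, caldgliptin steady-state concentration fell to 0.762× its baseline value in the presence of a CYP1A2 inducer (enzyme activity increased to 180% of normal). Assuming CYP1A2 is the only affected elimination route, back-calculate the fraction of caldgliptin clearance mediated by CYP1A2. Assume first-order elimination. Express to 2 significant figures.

Call the CYP1A2 fraction fm. After the interaction, CL_new/CL_old = fm × 1.8 + (1 − fm).
Steady-state concentration ratio = 1 / (new CL fraction), so new CL fraction = 1 / 0.762 = 1.312.
fm × 1.8 + 1 − fm = 1.312  ⇒  fm × (1.8 − 1) = 0.3123  ⇒  fm = 0.39.

0.39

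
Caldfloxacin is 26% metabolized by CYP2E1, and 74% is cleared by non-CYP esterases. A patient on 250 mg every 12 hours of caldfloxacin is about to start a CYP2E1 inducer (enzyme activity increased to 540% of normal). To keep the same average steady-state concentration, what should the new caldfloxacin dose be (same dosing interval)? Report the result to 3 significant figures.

The CYP2E1 pathway (26% of clearance) increases to 5.4× activity: 0.26 × 5.4 = 1.404.
Non-CYP routes (74%) are unchanged.
CL_new/CL_old = 1.404 + 0.74 = 2.144.
Css,avg = (dose rate)/CL, so holding Css fixed requires dose ∝ CL: 250 × 2.144 = 536 mg.

536 mg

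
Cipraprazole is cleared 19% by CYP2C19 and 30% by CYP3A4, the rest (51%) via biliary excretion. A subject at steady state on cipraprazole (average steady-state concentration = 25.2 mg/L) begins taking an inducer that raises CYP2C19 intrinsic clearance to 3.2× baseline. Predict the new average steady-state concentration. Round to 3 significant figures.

CYP2C19: 0.19 × 3.2 = 0.608
CYP3A4: 0.3 (unchanged)
Other: 0.51 (unchanged)
New clearance relative to baseline: 0.608 + 0.3 + 0.51 = 1.418.
With dosing unchanged, average steady-state concentration scales as 1/CL: 25.2 / 1.418 = 17.8 mg/L.

17.8 mg/L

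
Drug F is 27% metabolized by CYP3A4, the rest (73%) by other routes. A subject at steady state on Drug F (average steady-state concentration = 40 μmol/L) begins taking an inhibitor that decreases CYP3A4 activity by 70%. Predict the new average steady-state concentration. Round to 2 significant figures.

49 μmol/L

CYP3A4: 0.27 × 0.3 = 0.081
Other: 0.73 (unchanged)
CL_new/CL_old = 0.081 + 0.73 = 0.811.
With dosing unchanged, average steady-state concentration scales as 1/CL: 40 / 0.811 = 49 μmol/L.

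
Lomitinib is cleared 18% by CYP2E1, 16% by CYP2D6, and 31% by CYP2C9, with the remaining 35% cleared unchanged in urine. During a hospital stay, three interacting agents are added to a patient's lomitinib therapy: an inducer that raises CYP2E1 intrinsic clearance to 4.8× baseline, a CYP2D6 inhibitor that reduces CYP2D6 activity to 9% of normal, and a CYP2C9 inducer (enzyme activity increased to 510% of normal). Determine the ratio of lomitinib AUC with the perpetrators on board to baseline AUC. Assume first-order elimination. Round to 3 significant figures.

0.356

CYP2E1: 0.18 × 4.8 = 0.864
CYP2D6: 0.16 × 0.09 = 0.0144
CYP2C9: 0.31 × 5.1 = 1.581
Other: 0.35 (unchanged)
Relative clearance = 0.864 + 0.0144 + 1.581 + 0.35 = 2.8094.
Net AUC ratio = 1 / 2.8094 = 0.356.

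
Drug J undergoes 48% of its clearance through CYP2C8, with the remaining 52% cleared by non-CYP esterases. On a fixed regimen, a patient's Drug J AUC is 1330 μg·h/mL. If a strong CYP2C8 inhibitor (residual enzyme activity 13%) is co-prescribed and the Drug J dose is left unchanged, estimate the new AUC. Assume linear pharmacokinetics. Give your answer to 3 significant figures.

2.28 × 10³ μg·h/mL

The CYP2C8 pathway (48% of clearance) is reduced to 0.13× activity: 0.48 × 0.13 = 0.0624.
The remaining 52% of clearance is unaffected.
CL_new/CL_old = 0.0624 + 0.52 = 0.5824.
New AUC = baseline ÷ relative clearance = 1330 / 0.5824 = 2.28 × 10³ μg·h/mL.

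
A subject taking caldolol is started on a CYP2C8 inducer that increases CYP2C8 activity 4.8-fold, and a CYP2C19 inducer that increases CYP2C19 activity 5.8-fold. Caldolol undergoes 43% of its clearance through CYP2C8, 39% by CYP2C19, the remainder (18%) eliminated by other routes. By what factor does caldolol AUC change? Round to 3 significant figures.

CYP2C8: 0.43 × 4.8 = 2.064
CYP2C19: 0.39 × 5.8 = 2.262
Other: 0.18 (unchanged)
Relative clearance = 2.064 + 2.262 + 0.18 = 4.506.
Net AUC ratio = 1 / 4.506 = 0.222.

0.222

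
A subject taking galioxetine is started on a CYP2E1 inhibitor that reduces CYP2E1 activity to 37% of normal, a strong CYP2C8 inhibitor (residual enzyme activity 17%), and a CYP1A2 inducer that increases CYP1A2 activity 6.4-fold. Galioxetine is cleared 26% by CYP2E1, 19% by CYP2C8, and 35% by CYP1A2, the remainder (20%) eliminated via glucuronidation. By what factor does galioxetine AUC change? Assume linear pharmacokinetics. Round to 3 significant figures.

CYP2E1: 0.26 × 0.37 = 0.0962
CYP2C8: 0.19 × 0.17 = 0.0323
CYP1A2: 0.35 × 6.4 = 2.24
Other: 0.2 (unchanged)
New clearance relative to baseline: 0.0962 + 0.0323 + 2.24 + 0.2 = 2.5685.
AUC ∝ 1/CL: fold-change = 1 / 2.5685 = 0.389.

0.389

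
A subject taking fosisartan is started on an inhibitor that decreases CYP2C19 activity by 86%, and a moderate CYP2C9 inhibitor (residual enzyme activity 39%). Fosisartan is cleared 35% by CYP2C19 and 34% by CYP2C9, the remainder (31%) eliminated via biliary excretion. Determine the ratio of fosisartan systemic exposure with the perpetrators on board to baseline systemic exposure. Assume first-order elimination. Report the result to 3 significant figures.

The CYP2C19 pathway (35% of clearance) falls to 0.14× activity: 0.35 × 0.14 = 0.049.
The CYP2C9 pathway (34% of clearance) falls to 0.39× activity: 0.34 × 0.39 = 0.1326.
Non-CYP routes (31%) are unchanged.
New clearance relative to baseline: 0.049 + 0.1326 + 0.31 = 0.4916.
Systemic exposure ∝ 1/CL: fold-change = 1 / 0.4916 = 2.03.

2.03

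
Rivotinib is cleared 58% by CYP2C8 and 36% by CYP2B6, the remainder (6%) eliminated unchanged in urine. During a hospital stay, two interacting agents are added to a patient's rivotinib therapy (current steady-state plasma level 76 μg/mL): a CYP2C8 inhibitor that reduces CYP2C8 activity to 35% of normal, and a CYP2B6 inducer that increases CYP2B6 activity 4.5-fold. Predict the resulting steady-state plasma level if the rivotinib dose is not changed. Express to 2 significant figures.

CYP2C8: 0.58 × 0.35 = 0.203
CYP2B6: 0.36 × 4.5 = 1.62
Other: 0.06 (unchanged)
New clearance relative to baseline: 0.203 + 1.62 + 0.06 = 1.883.
Steady-state plasma level ∝ 1/CL: new value = 76 / 1.883 = 40 μg/mL.

40 μg/mL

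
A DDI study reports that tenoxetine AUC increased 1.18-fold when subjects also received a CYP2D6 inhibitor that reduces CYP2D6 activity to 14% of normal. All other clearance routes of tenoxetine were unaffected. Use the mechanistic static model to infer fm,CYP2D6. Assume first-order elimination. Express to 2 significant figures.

Let x = fm,CYP2D6. Because AUC ∝ 1/CL, relative clearance fell to 1/1.18 = 0.8475.
Only the CYP2D6 route changed, so 0.8475 = x·0.14 + (1 − x), giving x = 0.18.

0.18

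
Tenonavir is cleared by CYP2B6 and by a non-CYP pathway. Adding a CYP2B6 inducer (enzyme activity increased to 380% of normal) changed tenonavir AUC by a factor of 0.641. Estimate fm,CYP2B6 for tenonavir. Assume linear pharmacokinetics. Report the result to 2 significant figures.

0.20

Write x for the fraction cleared via CYP2B6. The observed AUC change means clearance rose to 1/0.641 = 1.56 of baseline.
Only the CYP2B6 route changed, so 1.56 = x·3.8 + (1 − x), giving x = 0.20.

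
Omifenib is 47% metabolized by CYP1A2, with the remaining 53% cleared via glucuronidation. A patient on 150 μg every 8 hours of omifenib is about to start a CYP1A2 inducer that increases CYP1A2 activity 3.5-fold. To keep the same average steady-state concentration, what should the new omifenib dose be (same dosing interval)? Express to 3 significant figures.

326 μg

CYP1A2: 0.47 × 3.5 = 1.645
Other: 0.53 (unchanged)
Relative clearance = 1.645 + 0.53 = 2.175.
To maintain the same steady-state level, dose must scale with clearance: new dose = 150 × 2.175 = 326 μg.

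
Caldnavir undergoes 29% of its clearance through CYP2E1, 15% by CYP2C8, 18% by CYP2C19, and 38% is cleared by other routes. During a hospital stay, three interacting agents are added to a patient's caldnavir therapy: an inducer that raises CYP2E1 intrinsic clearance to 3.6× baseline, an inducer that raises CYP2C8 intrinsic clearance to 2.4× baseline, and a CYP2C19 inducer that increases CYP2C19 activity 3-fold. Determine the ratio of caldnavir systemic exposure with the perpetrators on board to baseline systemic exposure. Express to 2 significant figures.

0.43

The CYP2E1 pathway (29% of clearance) increases to 3.6× activity: 0.29 × 3.6 = 1.044.
The CYP2C8 pathway (15% of clearance) is boosted to 2.4× activity: 0.15 × 2.4 = 0.36.
The CYP2C19 pathway (18% of clearance) is boosted to 3× activity: 0.18 × 3 = 0.54.
Non-CYP routes (38%) are unchanged.
CL_new/CL_old = 1.044 + 0.36 + 0.54 + 0.38 = 2.324.
Systemic exposure ∝ 1/CL: fold-change = 1 / 2.324 = 0.43.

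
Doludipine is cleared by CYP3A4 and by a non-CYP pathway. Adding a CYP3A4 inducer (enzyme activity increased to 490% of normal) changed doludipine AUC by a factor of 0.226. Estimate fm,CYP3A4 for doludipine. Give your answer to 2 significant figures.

0.88

Write x for the fraction cleared via CYP3A4. The observed AUC change means clearance rose to 1/0.226 = 4.425 of baseline.
Only the CYP3A4 route changed, so 4.425 = x·4.9 + (1 − x), giving x = 0.88.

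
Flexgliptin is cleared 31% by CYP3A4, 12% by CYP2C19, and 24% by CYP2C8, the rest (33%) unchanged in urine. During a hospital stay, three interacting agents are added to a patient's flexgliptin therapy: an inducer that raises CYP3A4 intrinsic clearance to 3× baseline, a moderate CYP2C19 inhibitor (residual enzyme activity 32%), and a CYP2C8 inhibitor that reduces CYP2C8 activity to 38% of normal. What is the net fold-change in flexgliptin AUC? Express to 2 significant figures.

The CYP3A4 pathway (31% of clearance) increases to 3× activity: 0.31 × 3 = 0.93.
The CYP2C19 pathway (12% of clearance) drops to 0.32× activity: 0.12 × 0.32 = 0.0384.
The CYP2C8 pathway (24% of clearance) is reduced to 0.38× activity: 0.24 × 0.38 = 0.0912.
The remaining 33% of clearance is unaffected.
New clearance relative to baseline: 0.93 + 0.0384 + 0.0912 + 0.33 = 1.3896.
AUC ∝ 1/CL: fold-change = 1 / 1.3896 = 0.72.

0.72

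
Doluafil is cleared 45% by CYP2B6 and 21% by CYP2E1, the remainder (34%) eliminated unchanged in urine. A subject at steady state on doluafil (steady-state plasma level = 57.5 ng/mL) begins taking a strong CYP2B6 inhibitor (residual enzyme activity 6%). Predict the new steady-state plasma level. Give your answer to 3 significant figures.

99.7 ng/mL

The CYP2B6 pathway (45% of clearance) drops to 0.06× activity: 0.45 × 0.06 = 0.027.
CYP2E1 (21%) and the residual 34% are unaffected.
Relative clearance = 0.027 + 0.21 + 0.34 = 0.577.
New steady-state plasma level = baseline ÷ relative clearance = 57.5 / 0.577 = 99.7 ng/mL.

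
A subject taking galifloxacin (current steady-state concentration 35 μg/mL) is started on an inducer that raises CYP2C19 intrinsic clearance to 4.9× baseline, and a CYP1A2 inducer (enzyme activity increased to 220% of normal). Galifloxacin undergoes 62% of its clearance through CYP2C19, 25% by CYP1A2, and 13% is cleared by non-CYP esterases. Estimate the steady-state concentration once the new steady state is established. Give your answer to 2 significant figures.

CYP2C19: 0.62 × 4.9 = 3.038
CYP1A2: 0.25 × 2.2 = 0.55
Other: 0.13 (unchanged)
New clearance relative to baseline: 3.038 + 0.55 + 0.13 = 3.718.
Dividing the baseline by the relative clearance: 35 / 3.718 = 9.4 μg/mL.

9.4 μg/mL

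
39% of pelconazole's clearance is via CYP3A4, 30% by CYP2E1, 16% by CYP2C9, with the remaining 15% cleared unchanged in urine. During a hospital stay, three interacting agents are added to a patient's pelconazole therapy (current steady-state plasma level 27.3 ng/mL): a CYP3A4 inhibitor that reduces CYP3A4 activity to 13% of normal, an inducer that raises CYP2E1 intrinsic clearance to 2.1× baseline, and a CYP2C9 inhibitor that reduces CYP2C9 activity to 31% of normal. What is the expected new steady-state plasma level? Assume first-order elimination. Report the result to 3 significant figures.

CYP3A4: 0.39 × 0.13 = 0.0507
CYP2E1: 0.3 × 2.1 = 0.63
CYP2C9: 0.16 × 0.31 = 0.0496
Other: 0.15 (unchanged)
CL_new/CL_old = 0.0507 + 0.63 + 0.0496 + 0.15 = 0.8803.
Dividing the baseline by the relative clearance: 27.3 / 0.8803 = 31.0 ng/mL.

31.0 ng/mL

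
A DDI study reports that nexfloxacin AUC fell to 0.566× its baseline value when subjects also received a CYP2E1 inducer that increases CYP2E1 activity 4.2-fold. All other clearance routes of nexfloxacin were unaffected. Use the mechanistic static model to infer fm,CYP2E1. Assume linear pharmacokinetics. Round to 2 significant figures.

Write x for the fraction cleared via CYP2E1. The observed AUC change means clearance rose to 1/0.566 = 1.767 of baseline.
Setting x·4.2 + (1 − x) = 1.767 and solving: x = (1.767 − 1)/(4.2 − 1) = 0.24.

0.24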